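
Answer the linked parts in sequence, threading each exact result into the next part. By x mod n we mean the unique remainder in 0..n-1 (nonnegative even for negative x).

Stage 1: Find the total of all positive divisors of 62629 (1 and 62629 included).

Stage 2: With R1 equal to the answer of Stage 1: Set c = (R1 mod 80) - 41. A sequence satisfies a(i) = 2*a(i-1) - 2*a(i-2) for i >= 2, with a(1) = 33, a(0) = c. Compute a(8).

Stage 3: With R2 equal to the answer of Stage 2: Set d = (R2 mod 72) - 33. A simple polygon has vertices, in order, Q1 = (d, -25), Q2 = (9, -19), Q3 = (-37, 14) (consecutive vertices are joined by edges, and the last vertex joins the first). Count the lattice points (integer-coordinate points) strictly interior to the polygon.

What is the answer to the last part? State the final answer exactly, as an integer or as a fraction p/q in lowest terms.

Stage 1: 62629 = 7 * 23 * 389; sigma = (1 + 7) * (1 + 23) * (1 + 389) = 8 * 24 * 390 = 74880; answer 74880
Stage 2: R1 = 74880; c = -41; a(2) = 2*(33) - 2*(-41) = 148; iterating: a(2)=148, a(3)=230, a(4)=164, a(5)=-132, a(6)=-592, a(7)=-920, a(8)=-656; answer -656
Stage 3: R2 = -656; d = 31; cross terms: (31*-19 - 9*-25)=-364, (9*14 - -37*-19)=-577, (-37*-25 - 31*14)=491; twice the area = |-450| = 450; area = 225; boundary points = 2 + 1 + 1 = 4; strictly interior points = area - boundary/2 + 1 = 224; answer 224

224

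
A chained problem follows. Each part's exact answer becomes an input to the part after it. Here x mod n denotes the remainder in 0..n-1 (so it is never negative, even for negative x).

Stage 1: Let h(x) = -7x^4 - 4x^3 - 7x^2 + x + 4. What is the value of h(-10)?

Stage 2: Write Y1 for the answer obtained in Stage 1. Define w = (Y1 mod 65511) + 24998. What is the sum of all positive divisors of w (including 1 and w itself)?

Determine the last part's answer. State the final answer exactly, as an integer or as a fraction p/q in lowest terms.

133974

Stage 1: -7*(-10)^4 - 4*(-10)^3 - 7*(-10)^2 + 1*(-10)^1 + 4 = (-70000) + (4000) + (-700) + (-10) + (4) = -66706; answer -66706
Stage 2: Y1 = -66706; w = 89314; 89314 = 2 * 44657; sigma = (1 + 2) * (1 + 44657) = 3 * 44658 = 133974; answer 133974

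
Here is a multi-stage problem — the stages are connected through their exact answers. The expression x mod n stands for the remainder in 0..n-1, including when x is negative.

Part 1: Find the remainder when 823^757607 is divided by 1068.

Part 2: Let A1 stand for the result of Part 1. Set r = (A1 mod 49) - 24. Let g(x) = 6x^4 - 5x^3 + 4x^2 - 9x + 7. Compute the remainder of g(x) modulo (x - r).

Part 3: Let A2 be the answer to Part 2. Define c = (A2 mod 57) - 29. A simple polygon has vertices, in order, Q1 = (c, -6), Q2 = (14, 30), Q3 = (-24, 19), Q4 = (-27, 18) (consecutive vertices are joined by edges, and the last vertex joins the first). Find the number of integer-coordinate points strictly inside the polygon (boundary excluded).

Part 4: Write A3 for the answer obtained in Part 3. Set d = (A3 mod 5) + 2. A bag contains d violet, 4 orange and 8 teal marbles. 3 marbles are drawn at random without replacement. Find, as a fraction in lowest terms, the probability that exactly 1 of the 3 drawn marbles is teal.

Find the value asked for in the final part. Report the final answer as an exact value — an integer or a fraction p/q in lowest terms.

Part 1: squarings mod 1068: 823^1=823, 823^2=217, 823^4=97, 823^8=865, 823^16=625, 823^32=805, 823^64=817, 823^128=1057, 823^256=121, 823^512=757, 823^1024=601, 823^2048=217, 823^4096=97, 823^8192=865, 823^16384=625, 823^32768=805, 823^65536=817, 823^131072=1057, 823^262144=121, 823^524288=757; 823^757607 = 823^1 * 823^2 * 823^4 * 823^32 * 823^64 * 823^256 * 823^512 * 823^1024 * 823^2048 * 823^32768 * 823^65536 * 823^131072 * 823^524288 = 259 (mod 1068); answer 259
Part 2: A1 = 259; r = -10; remainder = value at the root: 6*(-10)^4 - 5*(-10)^3 + 4*(-10)^2 - 9*(-10)^1 + 7 = (60000) + (5000) + (400) + (90) + (7) = 65497; answer 65497
Part 3: A2 = 65497; c = -25; cross terms: (-25*30 - 14*-6)=-666, (14*19 - -24*30)=986, (-24*18 - -27*19)=81, (-27*-6 - -25*18)=612; twice the area = |1013| = 1013; area = 1013/2; boundary points = 3 + 1 + 1 + 2 = 7; strictly interior points = area - boundary/2 + 1 = 504; answer 504
Part 4: A3 = 504; d = 6; total draws C(18,3) = 816; favorable C(8,1)*C(10,2) = 360; P = 15/34; answer 15/34

15/34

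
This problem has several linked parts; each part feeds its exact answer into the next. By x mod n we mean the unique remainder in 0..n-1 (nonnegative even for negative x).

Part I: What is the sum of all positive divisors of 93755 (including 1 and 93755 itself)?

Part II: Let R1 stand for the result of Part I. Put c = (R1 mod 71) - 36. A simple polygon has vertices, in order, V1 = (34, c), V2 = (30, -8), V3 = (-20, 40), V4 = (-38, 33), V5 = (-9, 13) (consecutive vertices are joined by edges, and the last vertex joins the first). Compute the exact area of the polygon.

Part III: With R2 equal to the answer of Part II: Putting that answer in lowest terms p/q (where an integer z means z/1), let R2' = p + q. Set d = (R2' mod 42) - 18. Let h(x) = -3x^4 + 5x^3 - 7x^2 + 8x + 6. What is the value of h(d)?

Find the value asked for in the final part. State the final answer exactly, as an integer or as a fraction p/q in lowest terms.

Part I: 93755 = 5 * 17 * 1103; sigma = (1 + 5) * (1 + 17) * (1 + 1103) = 6 * 18 * 1104 = 119232; answer 119232
Part II: R1 = 119232; c = -13; cross terms: (34*-8 - 30*-13)=118, (30*40 - -20*-8)=1040, (-20*33 - -38*40)=860, (-38*13 - -9*33)=-197, (-9*-13 - 34*13)=-325; twice the area = |1496| = 1496; area = 748; answer 748
Part III: R2 = 748; threaded value p + q = 749; d = 17; -3*(17)^4 + 5*(17)^3 - 7*(17)^2 + 8*(17)^1 + 6 = (-250563) + (24565) + (-2023) + (136) + (6) = -227879; answer -227879

-227879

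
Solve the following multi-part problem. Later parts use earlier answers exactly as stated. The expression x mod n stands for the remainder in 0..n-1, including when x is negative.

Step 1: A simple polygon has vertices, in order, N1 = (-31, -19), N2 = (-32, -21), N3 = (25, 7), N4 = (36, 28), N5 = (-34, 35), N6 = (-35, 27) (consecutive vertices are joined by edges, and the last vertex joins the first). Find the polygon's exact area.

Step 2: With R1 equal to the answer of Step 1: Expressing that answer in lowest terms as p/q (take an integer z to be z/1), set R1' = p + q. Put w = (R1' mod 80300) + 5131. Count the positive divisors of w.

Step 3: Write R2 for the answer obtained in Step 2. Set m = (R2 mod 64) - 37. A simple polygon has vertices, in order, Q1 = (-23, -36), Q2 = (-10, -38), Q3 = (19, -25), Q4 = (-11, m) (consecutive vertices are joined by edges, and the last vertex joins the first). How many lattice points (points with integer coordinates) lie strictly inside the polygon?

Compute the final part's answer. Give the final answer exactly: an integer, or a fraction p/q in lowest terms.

Step 1: cross terms: (-31*-21 - -32*-19)=43, (-32*7 - 25*-21)=301, (25*28 - 36*7)=448, (36*35 - -34*28)=2212, (-34*27 - -35*35)=307, (-35*-19 - -31*27)=1502; twice the area = |4813| = 4813; area = 4813/2; answer 4813/2
Step 2: R1 = 4813/2; threaded value p + q = 4815; w = 9946; 9946 = 2 * 4973; number of divisors = (1+1) * (1+1) = 4; answer 4
Step 3: R2 = 4; m = -33; cross terms: (-23*-38 - -10*-36)=514, (-10*-25 - 19*-38)=972, (19*-33 - -11*-25)=-902, (-11*-36 - -23*-33)=-363; twice the area = |221| = 221; area = 221/2; boundary points = 1 + 1 + 2 + 3 = 7; strictly interior points = area - boundary/2 + 1 = 108; answer 108

108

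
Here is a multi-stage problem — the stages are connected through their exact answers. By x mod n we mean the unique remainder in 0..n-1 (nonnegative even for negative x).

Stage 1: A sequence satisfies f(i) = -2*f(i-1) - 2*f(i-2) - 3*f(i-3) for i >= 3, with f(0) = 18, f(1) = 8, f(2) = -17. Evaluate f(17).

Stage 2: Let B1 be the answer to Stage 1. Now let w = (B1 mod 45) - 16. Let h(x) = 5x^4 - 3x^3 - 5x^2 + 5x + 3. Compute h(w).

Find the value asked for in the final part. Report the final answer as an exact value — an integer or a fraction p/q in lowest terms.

314195

Stage 1: f(3) = -2*(-17) - 2*(8) - 3*(18) = -36; iterating: f(3)=-36, f(4)=82, f(5)=-41, f(6)=26, f(7)=-216, f(8)=503, f(9)=-652, f(10)=946, f(11)=-2097, f(12)=4258, f(13)=-7160, f(14)=12095, f(15)=-22644, f(16)=42578, f(17)=-76153; answer -76153
Stage 2: B1 = -76153; w = 16; 5*(16)^4 - 3*(16)^3 - 5*(16)^2 + 5*(16)^1 + 3 = (327680) + (-12288) + (-1280) + (80) + (3) = 314195; answer 314195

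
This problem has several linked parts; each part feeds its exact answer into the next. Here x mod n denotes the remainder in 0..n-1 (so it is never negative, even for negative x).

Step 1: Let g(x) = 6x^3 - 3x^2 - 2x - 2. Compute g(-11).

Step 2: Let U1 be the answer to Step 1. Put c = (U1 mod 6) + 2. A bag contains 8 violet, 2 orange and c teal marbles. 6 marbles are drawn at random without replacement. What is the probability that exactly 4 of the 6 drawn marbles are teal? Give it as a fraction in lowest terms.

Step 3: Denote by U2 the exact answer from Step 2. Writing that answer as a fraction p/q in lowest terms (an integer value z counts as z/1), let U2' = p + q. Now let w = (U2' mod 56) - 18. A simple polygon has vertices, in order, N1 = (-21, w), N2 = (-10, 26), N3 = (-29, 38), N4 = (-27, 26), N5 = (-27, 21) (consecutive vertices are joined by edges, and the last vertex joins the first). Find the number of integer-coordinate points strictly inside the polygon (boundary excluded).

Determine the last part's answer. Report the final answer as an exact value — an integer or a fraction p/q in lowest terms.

199

Step 1: 6*(-11)^3 - 3*(-11)^2 - 2*(-11)^1 - 2 = (-7986) + (-363) + (22) + (-2) = -8329; answer -8329
Step 2: U1 = -8329; c = 7; total draws C(17,6) = 12376; favorable C(7,4)*C(10,2) = 1575; P = 225/1768; answer 225/1768
Step 3: U2 = 225/1768; threaded value p + q = 1993; w = 15; cross terms: (-21*26 - -10*15)=-396, (-10*38 - -29*26)=374, (-29*26 - -27*38)=272, (-27*21 - -27*26)=135, (-27*15 - -21*21)=36; twice the area = |421| = 421; area = 421/2; boundary points = 11 + 1 + 2 + 5 + 6 = 25; strictly interior points = area - boundary/2 + 1 = 199; answer 199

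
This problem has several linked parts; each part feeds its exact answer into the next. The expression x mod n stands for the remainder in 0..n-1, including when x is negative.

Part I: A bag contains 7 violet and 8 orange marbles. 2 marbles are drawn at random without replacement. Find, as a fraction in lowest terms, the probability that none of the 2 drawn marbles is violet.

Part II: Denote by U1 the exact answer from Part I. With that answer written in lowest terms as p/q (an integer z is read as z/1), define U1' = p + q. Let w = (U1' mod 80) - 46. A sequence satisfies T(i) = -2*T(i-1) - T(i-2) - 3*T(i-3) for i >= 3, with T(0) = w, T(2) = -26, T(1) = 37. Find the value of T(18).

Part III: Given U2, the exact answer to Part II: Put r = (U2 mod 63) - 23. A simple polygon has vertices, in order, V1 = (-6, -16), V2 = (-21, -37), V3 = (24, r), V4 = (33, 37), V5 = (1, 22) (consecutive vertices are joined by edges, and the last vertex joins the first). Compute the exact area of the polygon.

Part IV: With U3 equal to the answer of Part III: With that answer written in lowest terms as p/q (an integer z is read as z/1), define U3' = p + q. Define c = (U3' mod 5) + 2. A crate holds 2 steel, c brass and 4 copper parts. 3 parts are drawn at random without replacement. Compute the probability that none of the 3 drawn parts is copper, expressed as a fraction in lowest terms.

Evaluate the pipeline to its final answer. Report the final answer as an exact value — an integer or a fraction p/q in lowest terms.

14/55

Part I: total draws C(15,2) = 105; favorable C(8,2) = 28; P = 4/15; answer 4/15
Part II: U1 = 4/15; threaded value p + q = 19; w = -27; T(3) = -2*(-26) - 1*(37) - 3*(-27) = 96; iterating: T(3)=96, T(4)=-277, T(5)=536, T(6)=-1083, T(7)=2461, T(8)=-5447, T(9)=11682, T(10)=-25300, T(11)=55259, T(12)=-120264, T(13)=261169, T(14)=-567851, T(15)=1235325, T(16)=-2686306, T(17)=5840840, T(18)=-12701349; answer -12701349
Part III: U2 = -12701349; r = -5; cross terms: (-6*-37 - -21*-16)=-114, (-21*-5 - 24*-37)=993, (24*37 - 33*-5)=1053, (33*22 - 1*37)=689, (1*-16 - -6*22)=116; twice the area = |2737| = 2737; area = 2737/2; answer 2737/2
Part IV: U3 = 2737/2; threaded value p + q = 2739; c = 6; total draws C(12,3) = 220; favorable C(8,3) = 56; P = 14/55; answer 14/55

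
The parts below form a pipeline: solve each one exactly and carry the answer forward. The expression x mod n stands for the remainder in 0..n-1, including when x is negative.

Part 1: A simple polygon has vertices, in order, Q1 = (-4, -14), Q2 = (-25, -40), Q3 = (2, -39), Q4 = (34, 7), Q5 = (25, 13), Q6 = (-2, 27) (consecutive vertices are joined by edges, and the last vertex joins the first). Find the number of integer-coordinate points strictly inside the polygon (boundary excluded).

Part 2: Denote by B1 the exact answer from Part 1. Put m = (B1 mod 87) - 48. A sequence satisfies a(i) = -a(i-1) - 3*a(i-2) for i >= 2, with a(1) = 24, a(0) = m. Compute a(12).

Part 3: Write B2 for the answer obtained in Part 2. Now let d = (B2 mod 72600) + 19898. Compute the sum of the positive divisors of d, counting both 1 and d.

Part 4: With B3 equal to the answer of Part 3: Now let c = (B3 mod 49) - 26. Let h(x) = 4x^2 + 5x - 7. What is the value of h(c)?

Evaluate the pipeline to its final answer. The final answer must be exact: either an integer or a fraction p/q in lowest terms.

2

Part 1: cross terms: (-4*-40 - -25*-14)=-190, (-25*-39 - 2*-40)=1055, (2*7 - 34*-39)=1340, (34*13 - 25*7)=267, (25*27 - -2*13)=701, (-2*-14 - -4*27)=136; twice the area = |3309| = 3309; area = 3309/2; boundary points = 1 + 1 + 2 + 3 + 1 + 1 = 9; strictly interior points = area - boundary/2 + 1 = 1651; answer 1651
Part 2: B1 = 1651; m = 37; a(2) = -1*(24) - 3*(37) = -135; iterating: a(2)=-135, a(3)=63, a(4)=342, a(5)=-531, a(6)=-495, a(7)=2088, a(8)=-603, a(9)=-5661, a(10)=7470, a(11)=9513, a(12)=-31923; answer -31923
Part 3: B2 = -31923; d = 60575; 60575 = 5^2 * 2423; sigma = (1 + 5 + 25) * (1 + 2423) = 31 * 2424 = 75144; answer 75144
Part 4: B3 = 75144; c = 1; 4*(1)^2 + 5*(1)^1 - 7 = (4) + (5) + (-7) = 2; answer 2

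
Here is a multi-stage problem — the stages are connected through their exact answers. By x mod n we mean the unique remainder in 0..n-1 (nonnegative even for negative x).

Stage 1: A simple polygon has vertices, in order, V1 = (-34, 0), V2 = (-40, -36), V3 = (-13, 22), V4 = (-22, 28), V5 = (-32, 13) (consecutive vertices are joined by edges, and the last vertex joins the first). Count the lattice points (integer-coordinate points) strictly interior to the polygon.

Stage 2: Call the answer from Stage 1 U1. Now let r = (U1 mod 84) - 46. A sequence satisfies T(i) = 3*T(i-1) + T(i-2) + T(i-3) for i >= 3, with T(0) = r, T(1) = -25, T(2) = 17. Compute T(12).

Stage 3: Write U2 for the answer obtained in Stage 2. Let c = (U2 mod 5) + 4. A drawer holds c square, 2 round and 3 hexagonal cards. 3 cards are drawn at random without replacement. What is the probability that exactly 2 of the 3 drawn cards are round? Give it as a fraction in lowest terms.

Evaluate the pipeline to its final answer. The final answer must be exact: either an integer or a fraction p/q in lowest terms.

Stage 1: cross terms: (-34*-36 - -40*0)=1224, (-40*22 - -13*-36)=-1348, (-13*28 - -22*22)=120, (-22*13 - -32*28)=610, (-32*0 - -34*13)=442; twice the area = |1048| = 1048; area = 524; boundary points = 6 + 1 + 3 + 5 + 1 = 16; strictly interior points = area - boundary/2 + 1 = 517; answer 517
Stage 2: U1 = 517; r = -33; T(3) = 3*(17) + 1*(-25) + 1*(-33) = -7; iterating: T(3)=-7, T(4)=-29, T(5)=-77, T(6)=-267, T(7)=-907, T(8)=-3065, T(9)=-10369, T(10)=-35079, T(11)=-118671, T(12)=-401461; answer -401461
Stage 3: U2 = -401461; c = 8; total draws C(13,3) = 286; favorable C(2,2)*C(11,1) = 11; P = 1/26; answer 1/26

1/26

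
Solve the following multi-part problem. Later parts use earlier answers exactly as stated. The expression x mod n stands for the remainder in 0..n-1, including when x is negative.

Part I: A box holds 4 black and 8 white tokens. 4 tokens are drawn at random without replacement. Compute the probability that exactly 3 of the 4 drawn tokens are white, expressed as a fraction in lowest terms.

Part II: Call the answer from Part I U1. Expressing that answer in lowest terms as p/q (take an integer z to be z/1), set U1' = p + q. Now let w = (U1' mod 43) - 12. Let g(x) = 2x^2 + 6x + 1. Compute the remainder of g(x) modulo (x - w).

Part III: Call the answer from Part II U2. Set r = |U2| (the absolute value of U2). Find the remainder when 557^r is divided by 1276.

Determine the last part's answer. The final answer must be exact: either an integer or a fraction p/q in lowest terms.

589

Part I: total draws C(12,4) = 495; favorable C(8,3)*C(4,1) = 224; P = 224/495; answer 224/495
Part II: U1 = 224/495; threaded value p + q = 719; w = 19; remainder = value at the root: 2*(19)^2 + 6*(19)^1 + 1 = (722) + (114) + (1) = 837; answer 837
Part III: U2 = 837; r = 837; squarings mod 1276: 557^1=557, 557^2=181, 557^4=861, 557^8=1241, 557^16=1225, 557^32=49, 557^64=1125, 557^128=1109, 557^256=1093, 557^512=313; 557^837 = 557^1 * 557^4 * 557^64 * 557^256 * 557^512 = 589 (mod 1276); answer 589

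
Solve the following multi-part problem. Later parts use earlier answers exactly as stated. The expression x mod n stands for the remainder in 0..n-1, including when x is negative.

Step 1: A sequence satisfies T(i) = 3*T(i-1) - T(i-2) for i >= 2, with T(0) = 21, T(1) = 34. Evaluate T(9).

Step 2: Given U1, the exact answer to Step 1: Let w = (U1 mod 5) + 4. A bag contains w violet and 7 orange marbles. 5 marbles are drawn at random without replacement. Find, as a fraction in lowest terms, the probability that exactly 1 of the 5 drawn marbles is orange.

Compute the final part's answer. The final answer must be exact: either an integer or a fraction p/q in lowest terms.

70/429

Step 1: T(2) = 3*(34) - 1*(21) = 81; iterating: T(2)=81, T(3)=209, T(4)=546, T(5)=1429, T(6)=3741, T(7)=9794, T(8)=25641, T(9)=67129; answer 67129
Step 2: U1 = 67129; w = 8; total draws C(15,5) = 3003; favorable C(7,1)*C(8,4) = 490; P = 70/429; answer 70/429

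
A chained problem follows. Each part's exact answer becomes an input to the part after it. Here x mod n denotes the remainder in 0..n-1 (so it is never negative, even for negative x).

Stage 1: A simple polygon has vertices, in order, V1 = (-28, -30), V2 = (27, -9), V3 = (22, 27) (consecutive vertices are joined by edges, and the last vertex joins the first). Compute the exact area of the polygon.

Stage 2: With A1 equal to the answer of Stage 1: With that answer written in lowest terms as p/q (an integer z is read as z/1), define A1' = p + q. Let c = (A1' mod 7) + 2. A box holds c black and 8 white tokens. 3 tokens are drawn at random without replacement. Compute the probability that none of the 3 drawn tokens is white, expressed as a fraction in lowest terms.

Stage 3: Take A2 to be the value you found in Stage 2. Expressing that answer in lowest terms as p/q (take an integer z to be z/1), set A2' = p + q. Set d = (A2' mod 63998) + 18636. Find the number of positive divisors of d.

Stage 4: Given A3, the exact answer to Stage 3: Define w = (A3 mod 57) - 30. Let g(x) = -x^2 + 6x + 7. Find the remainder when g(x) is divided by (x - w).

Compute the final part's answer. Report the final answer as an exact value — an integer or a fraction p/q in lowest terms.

-273

Stage 1: cross terms: (-28*-9 - 27*-30)=1062, (27*27 - 22*-9)=927, (22*-30 - -28*27)=96; twice the area = |2085| = 2085; area = 2085/2; answer 2085/2
Stage 2: A1 = 2085/2; threaded value p + q = 2087; c = 3; total draws C(11,3) = 165; favorable C(3,3) = 1; P = 1/165; answer 1/165
Stage 3: A2 = 1/165; threaded value p + q = 166; d = 18802; 18802 = 2 * 7 * 17 * 79; number of divisors = (1+1) * (1+1) * (1+1) * (1+1) = 16; answer 16
Stage 4: A3 = 16; w = -14; remainder = value at the root: -1*(-14)^2 + 6*(-14)^1 + 7 = (-196) + (-84) + (7) = -273; answer -273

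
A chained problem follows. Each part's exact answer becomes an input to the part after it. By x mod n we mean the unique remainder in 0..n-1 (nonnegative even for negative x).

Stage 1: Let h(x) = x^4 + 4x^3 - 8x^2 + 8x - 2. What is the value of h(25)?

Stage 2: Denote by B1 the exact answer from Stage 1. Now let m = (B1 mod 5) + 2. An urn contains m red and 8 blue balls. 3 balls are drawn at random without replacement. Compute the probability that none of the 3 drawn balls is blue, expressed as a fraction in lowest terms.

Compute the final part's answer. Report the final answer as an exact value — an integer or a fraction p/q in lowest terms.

Stage 1: 1*(25)^4 + 4*(25)^3 - 8*(25)^2 + 8*(25)^1 - 2 = (390625) + (62500) + (-5000) + (200) + (-2) = 448323; answer 448323
Stage 2: B1 = 448323; m = 5; total draws C(13,3) = 286; favorable C(5,3) = 10; P = 5/143; answer 5/143

5/143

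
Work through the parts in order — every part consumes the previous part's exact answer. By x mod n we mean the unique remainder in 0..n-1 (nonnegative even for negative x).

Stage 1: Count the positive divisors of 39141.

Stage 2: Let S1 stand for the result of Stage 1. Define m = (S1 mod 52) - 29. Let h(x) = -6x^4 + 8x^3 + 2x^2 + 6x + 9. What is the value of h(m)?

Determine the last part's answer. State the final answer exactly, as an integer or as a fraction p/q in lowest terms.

-1775453

Stage 1: 39141 = 3^2 * 4349; number of divisors = (2+1) * (1+1) = 6; answer 6
Stage 2: S1 = 6; m = -23; -6*(-23)^4 + 8*(-23)^3 + 2*(-23)^2 + 6*(-23)^1 + 9 = (-1679046) + (-97336) + (1058) + (-138) + (9) = -1775453; answer -1775453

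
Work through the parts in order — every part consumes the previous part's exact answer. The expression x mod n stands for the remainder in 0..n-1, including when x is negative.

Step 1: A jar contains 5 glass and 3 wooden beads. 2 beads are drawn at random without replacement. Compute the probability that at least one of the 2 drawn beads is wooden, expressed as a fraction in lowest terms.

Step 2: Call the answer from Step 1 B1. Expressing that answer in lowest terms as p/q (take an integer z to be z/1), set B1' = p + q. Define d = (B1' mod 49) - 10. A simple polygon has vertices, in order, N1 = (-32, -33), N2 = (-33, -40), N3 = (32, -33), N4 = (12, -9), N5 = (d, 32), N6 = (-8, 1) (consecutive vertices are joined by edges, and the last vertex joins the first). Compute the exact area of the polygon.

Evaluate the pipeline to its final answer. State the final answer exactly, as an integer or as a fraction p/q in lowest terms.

Step 1: total draws C(8,2) = 28; complement C(5,2) = 10; favorable 28 - 10 = 18; P = 9/14; answer 9/14
Step 2: B1 = 9/14; threaded value p + q = 23; d = 13; cross terms: (-32*-40 - -33*-33)=191, (-33*-33 - 32*-40)=2369, (32*-9 - 12*-33)=108, (12*32 - 13*-9)=501, (13*1 - -8*32)=269, (-8*-33 - -32*1)=296; twice the area = |3734| = 3734; area = 1867; answer 1867

1867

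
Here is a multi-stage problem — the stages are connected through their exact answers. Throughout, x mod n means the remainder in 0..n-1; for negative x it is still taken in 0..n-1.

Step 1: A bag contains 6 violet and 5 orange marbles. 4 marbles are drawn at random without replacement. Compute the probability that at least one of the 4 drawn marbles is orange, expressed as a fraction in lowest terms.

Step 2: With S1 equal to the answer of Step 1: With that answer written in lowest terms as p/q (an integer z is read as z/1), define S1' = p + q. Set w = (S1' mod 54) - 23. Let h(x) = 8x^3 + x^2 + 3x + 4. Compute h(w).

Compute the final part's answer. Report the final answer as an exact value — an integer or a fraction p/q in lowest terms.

64464

Step 1: total draws C(11,4) = 330; complement C(6,4) = 15; favorable 330 - 15 = 315; P = 21/22; answer 21/22
Step 2: S1 = 21/22; threaded value p + q = 43; w = 20; 8*(20)^3 + 1*(20)^2 + 3*(20)^1 + 4 = (64000) + (400) + (60) + (4) = 64464; answer 64464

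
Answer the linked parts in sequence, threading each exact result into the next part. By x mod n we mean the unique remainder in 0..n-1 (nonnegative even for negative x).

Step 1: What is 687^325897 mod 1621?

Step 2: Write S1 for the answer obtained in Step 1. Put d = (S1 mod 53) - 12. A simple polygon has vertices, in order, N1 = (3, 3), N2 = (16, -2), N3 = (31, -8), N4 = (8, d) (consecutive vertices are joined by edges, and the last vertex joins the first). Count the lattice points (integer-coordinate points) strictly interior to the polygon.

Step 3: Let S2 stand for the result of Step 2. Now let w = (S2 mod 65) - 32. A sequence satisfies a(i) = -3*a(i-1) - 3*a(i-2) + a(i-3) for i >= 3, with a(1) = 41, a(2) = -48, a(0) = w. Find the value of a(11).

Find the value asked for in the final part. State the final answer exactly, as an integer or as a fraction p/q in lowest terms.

35466

Step 1: squarings mod 1621: 687^1=687, 687^2=258, 687^4=103, 687^8=883, 687^16=1609, 687^32=144, 687^64=1284, 687^128=99, 687^256=75, 687^512=762, 687^1024=326, 687^2048=911, 687^4096=1590, 687^8192=961, 687^16384=1172, 687^32768=597, 687^65536=1410, 687^131072=754, 687^262144=1166; 687^325897 = 687^1 * 687^8 * 687^256 * 687^2048 * 687^4096 * 687^8192 * 687^16384 * 687^32768 * 687^262144 = 948 (mod 1621); answer 948
Step 2: S1 = 948; d = 35; cross terms: (3*-2 - 16*3)=-54, (16*-8 - 31*-2)=-66, (31*35 - 8*-8)=1149, (8*3 - 3*35)=-81; twice the area = |948| = 948; area = 474; boundary points = 1 + 3 + 1 + 1 = 6; strictly interior points = area - boundary/2 + 1 = 472; answer 472
Step 3: S2 = 472; w = -15; a(3) = -3*(-48) - 3*(41) + 1*(-15) = 6; iterating: a(3)=6, a(4)=167, a(5)=-567, a(6)=1206, a(7)=-1750, a(8)=1065, a(9)=3261, a(10)=-14728, a(11)=35466; answer 35466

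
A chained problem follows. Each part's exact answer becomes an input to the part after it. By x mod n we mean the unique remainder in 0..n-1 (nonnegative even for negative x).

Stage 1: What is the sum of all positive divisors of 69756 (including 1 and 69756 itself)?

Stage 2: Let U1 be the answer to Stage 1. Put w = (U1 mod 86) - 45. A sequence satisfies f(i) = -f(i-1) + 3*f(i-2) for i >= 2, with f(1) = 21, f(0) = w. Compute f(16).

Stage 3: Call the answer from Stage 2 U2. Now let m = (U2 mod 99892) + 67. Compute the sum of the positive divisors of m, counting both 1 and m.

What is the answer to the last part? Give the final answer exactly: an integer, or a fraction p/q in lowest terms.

160272

Stage 1: 69756 = 2^2 * 3 * 5813; sigma = (1 + 2 + 4) * (1 + 3) * (1 + 5813) = 7 * 4 * 5814 = 162792; answer 162792
Stage 2: U1 = 162792; w = 35; f(2) = -1*(21) + 3*(35) = 84; iterating: f(2)=84, f(3)=-21, f(4)=273, f(5)=-336, f(6)=1155, f(7)=-2163, f(8)=5628, f(9)=-12117, f(10)=29001, f(11)=-65352, f(12)=152355, f(13)=-348411, f(14)=805476, f(15)=-1850709, f(16)=4267137; answer 4267137
Stage 3: U2 = 4267137; m = 71740; 71740 = 2^2 * 5 * 17 * 211; sigma = (1 + 2 + 4) * (1 + 5) * (1 + 17) * (1 + 211) = 7 * 6 * 18 * 212 = 160272; answer 160272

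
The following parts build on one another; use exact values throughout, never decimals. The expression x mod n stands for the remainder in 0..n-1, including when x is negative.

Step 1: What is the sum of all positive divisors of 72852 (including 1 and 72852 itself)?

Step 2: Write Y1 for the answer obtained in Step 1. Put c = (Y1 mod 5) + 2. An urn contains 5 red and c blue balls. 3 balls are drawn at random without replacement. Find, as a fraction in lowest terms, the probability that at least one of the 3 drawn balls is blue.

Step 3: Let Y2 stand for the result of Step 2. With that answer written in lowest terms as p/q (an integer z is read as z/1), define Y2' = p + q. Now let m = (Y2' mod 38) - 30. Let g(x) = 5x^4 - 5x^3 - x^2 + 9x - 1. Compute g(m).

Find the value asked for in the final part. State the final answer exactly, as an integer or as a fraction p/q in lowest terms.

Step 1: 72852 = 2^2 * 3 * 13 * 467; sigma = (1 + 2 + 4) * (1 + 3) * (1 + 13) * (1 + 467) = 7 * 4 * 14 * 468 = 183456; answer 183456
Step 2: Y1 = 183456; c = 3; total draws C(8,3) = 56; complement C(5,3) = 10; favorable 56 - 10 = 46; P = 23/28; answer 23/28
Step 3: Y2 = 23/28; threaded value p + q = 51; m = -17; 5*(-17)^4 - 5*(-17)^3 - 1*(-17)^2 + 9*(-17)^1 - 1 = (417605) + (24565) + (-289) + (-153) + (-1) = 441727; answer 441727

441727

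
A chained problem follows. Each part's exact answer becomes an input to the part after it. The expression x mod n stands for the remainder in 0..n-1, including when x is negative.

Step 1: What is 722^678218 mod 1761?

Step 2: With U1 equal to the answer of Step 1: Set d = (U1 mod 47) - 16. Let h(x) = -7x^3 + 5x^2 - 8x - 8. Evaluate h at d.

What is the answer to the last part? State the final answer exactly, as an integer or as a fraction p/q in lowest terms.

Step 1: squarings mod 1761: 722^1=722, 722^2=28, 722^4=784, 722^8=67, 722^16=967, 722^32=1759, 722^64=4, 722^128=16, 722^256=256, 722^512=379, 722^1024=1000, 722^2048=1513, 722^4096=1630, 722^8192=1312, 722^16384=847, 722^32768=682, 722^65536=220, 722^131072=853, 722^262144=316, 722^524288=1240; 722^678218 = 722^2 * 722^8 * 722^64 * 722^256 * 722^2048 * 722^4096 * 722^16384 * 722^131072 * 722^524288 = 1102 (mod 1761); answer 1102
Step 2: U1 = 1102; d = 5; -7*(5)^3 + 5*(5)^2 - 8*(5)^1 - 8 = (-875) + (125) + (-40) + (-8) = -798; answer -798

-798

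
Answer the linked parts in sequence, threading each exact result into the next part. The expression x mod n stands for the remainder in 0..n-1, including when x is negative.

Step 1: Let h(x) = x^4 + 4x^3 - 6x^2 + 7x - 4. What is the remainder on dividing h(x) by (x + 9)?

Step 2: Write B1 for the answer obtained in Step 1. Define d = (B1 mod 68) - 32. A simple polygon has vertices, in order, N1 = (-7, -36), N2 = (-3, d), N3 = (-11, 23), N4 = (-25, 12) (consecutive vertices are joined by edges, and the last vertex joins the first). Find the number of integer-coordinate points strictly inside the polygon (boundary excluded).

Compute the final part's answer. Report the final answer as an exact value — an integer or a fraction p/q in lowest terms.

Step 1: remainder = value at the root: 1*(-9)^4 + 4*(-9)^3 - 6*(-9)^2 + 7*(-9)^1 - 4 = (6561) + (-2916) + (-486) + (-63) + (-4) = 3092; answer 3092
Step 2: B1 = 3092; d = 0; cross terms: (-7*0 - -3*-36)=-108, (-3*23 - -11*0)=-69, (-11*12 - -25*23)=443, (-25*-36 - -7*12)=984; twice the area = |1250| = 1250; area = 625; boundary points = 4 + 1 + 1 + 6 = 12; strictly interior points = area - boundary/2 + 1 = 620; answer 620

620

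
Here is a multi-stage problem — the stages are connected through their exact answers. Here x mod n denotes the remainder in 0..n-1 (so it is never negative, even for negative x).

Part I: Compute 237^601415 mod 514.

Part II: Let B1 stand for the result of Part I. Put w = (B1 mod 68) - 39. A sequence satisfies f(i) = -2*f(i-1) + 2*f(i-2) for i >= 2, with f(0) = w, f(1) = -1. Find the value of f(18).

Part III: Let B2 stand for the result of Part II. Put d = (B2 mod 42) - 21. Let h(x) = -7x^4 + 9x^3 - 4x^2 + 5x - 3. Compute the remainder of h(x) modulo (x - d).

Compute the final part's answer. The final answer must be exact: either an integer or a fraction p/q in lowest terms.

Part I: squarings mod 514: 237^1=237, 237^2=143, 237^4=403, 237^8=499, 237^16=225, 237^32=253, 237^64=273, 237^128=513, 237^256=1, 237^512=1, 237^1024=1, 237^2048=1, 237^4096=1, 237^8192=1, 237^16384=1, 237^32768=1, 237^65536=1, 237^131072=1, 237^262144=1, 237^524288=1; 237^601415 = 237^1 * 237^2 * 237^4 * 237^64 * 237^256 * 237^1024 * 237^2048 * 237^8192 * 237^65536 * 237^524288 = 269 (mod 514); answer 269
Part II: B1 = 269; w = 26; f(2) = -2*(-1) + 2*(26) = 54; iterating: f(2)=54, f(3)=-110, f(4)=328, f(5)=-876, f(6)=2408, f(7)=-6568, f(8)=17952, f(9)=-49040, f(10)=133984, f(11)=-366048, f(12)=1000064, f(13)=-2732224, f(14)=7464576, f(15)=-20393600, f(16)=55716352, f(17)=-152219904, f(18)=415872512; answer 415872512
Part III: B2 = 415872512; d = -1; remainder = value at the root: -7*(-1)^4 + 9*(-1)^3 - 4*(-1)^2 + 5*(-1)^1 - 3 = (-7) + (-9) + (-4) + (-5) + (-3) = -28; answer -28

-28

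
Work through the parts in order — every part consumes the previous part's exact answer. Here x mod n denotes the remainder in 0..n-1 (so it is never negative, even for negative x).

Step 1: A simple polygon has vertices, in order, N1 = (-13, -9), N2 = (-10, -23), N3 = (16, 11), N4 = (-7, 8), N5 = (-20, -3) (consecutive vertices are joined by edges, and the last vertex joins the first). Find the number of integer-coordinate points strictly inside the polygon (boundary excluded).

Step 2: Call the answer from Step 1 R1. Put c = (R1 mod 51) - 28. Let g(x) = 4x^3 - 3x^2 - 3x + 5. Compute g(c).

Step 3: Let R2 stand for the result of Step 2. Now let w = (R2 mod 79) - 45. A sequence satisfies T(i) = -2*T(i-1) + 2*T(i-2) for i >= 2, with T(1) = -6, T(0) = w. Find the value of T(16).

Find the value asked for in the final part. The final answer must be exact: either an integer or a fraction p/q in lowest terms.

-34212096

Step 1: cross terms: (-13*-23 - -10*-9)=209, (-10*11 - 16*-23)=258, (16*8 - -7*11)=205, (-7*-3 - -20*8)=181, (-20*-9 - -13*-3)=141; twice the area = |994| = 994; area = 497; boundary points = 1 + 2 + 1 + 1 + 1 = 6; strictly interior points = area - boundary/2 + 1 = 495; answer 495
Step 2: R1 = 495; c = 8; 4*(8)^3 - 3*(8)^2 - 3*(8)^1 + 5 = (2048) + (-192) + (-24) + (5) = 1837; answer 1837
Step 3: R2 = 1837; w = -25; T(2) = -2*(-6) + 2*(-25) = -38; iterating: T(2)=-38, T(3)=64, T(4)=-204, T(5)=536, T(6)=-1480, T(7)=4032, T(8)=-11024, T(9)=30112, T(10)=-82272, T(11)=224768, T(12)=-614080, T(13)=1677696, T(14)=-4583552, T(15)=12522496, T(16)=-34212096; answer -34212096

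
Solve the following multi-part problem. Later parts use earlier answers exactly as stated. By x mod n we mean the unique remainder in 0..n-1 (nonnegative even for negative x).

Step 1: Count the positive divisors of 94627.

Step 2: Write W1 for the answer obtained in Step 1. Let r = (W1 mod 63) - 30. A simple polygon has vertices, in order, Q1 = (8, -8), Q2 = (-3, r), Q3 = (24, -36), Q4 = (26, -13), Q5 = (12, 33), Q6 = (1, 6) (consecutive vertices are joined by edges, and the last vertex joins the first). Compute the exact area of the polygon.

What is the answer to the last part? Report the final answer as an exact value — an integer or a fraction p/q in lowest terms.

Step 1: 94627 = 13 * 29 * 251; number of divisors = (1+1) * (1+1) * (1+1) = 8; answer 8
Step 2: W1 = 8; r = -22; cross terms: (8*-22 - -3*-8)=-200, (-3*-36 - 24*-22)=636, (24*-13 - 26*-36)=624, (26*33 - 12*-13)=1014, (12*6 - 1*33)=39, (1*-8 - 8*6)=-56; twice the area = |2057| = 2057; area = 2057/2; answer 2057/2

2057/2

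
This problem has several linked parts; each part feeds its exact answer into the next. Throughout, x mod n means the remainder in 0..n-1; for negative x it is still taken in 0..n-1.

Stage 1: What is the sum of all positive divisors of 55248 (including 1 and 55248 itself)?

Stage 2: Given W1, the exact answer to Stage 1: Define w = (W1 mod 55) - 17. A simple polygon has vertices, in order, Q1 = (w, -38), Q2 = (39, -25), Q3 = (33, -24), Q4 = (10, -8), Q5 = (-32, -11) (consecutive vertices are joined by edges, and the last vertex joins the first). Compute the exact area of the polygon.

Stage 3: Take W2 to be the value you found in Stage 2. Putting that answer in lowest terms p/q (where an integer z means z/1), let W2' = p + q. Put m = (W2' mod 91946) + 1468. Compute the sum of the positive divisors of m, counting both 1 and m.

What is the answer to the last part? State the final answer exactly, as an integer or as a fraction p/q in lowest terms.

5328

Stage 1: 55248 = 2^4 * 3 * 1151; sigma = (1 + 2 + 4 + 8 + 16) * (1 + 3) * (1 + 1151) = 31 * 4 * 1152 = 142848; answer 142848
Stage 2: W1 = 142848; w = -4; cross terms: (-4*-25 - 39*-38)=1582, (39*-24 - 33*-25)=-111, (33*-8 - 10*-24)=-24, (10*-11 - -32*-8)=-366, (-32*-38 - -4*-11)=1172; twice the area = |2253| = 2253; area = 2253/2; answer 2253/2
Stage 3: W2 = 2253/2; threaded value p + q = 2255; m = 3723; 3723 = 3 * 17 * 73; sigma = (1 + 3) * (1 + 17) * (1 + 73) = 4 * 18 * 74 = 5328; answer 5328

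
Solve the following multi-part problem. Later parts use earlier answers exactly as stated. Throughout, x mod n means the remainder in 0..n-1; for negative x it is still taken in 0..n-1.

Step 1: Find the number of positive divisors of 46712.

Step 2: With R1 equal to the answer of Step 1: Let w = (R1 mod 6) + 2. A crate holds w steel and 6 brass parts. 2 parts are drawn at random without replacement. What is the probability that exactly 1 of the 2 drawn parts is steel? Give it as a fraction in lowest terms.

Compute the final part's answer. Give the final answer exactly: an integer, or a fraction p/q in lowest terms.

8/15

Step 1: 46712 = 2^3 * 5839; number of divisors = (3+1) * (1+1) = 8; answer 8
Step 2: R1 = 8; w = 4; total draws C(10,2) = 45; favorable C(4,1)*C(6,1) = 24; P = 8/15; answer 8/15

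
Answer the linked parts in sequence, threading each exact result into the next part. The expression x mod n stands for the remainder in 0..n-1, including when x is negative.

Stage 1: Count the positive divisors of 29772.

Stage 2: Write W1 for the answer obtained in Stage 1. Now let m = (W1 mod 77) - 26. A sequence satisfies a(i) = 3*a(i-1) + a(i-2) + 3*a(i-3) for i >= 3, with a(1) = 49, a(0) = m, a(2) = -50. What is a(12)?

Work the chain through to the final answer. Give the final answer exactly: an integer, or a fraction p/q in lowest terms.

Stage 1: 29772 = 2^2 * 3^2 * 827; number of divisors = (2+1) * (2+1) * (1+1) = 18; answer 18
Stage 2: W1 = 18; m = -8; a(3) = 3*(-50) + 1*(49) + 3*(-8) = -125; iterating: a(3)=-125, a(4)=-278, a(5)=-1109, a(6)=-3980, a(7)=-13883, a(8)=-48956, a(9)=-172691, a(10)=-608678, a(11)=-2145593, a(12)=-7563530; answer -7563530

-7563530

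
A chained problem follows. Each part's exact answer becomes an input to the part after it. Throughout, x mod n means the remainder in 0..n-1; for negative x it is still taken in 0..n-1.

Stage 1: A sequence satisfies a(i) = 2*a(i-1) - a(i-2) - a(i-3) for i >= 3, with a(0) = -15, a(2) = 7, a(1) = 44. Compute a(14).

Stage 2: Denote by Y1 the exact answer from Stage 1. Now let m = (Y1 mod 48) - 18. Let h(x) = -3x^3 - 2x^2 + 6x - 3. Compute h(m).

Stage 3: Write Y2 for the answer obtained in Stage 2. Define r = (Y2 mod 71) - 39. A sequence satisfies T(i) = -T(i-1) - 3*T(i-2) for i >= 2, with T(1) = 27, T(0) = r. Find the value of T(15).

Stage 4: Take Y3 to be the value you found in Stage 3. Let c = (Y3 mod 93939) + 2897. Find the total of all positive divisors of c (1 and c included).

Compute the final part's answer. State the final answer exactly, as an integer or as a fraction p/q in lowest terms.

88356

Stage 1: a(3) = 2*(7) - 1*(44) - 1*(-15) = -15; iterating: a(3)=-15, a(4)=-81, a(5)=-154, a(6)=-212, a(7)=-189, a(8)=-12, a(9)=377, a(10)=955, a(11)=1545, a(12)=1758, a(13)=1016, a(14)=-1271; answer -1271
Stage 2: Y1 = -1271; m = 7; -3*(7)^3 - 2*(7)^2 + 6*(7)^1 - 3 = (-1029) + (-98) + (42) + (-3) = -1088; answer -1088
Stage 3: Y2 = -1088; r = 9; T(2) = -1*(27) - 3*(9) = -54; iterating: T(2)=-54, T(3)=-27, T(4)=189, T(5)=-108, T(6)=-459, T(7)=783, T(8)=594, T(9)=-2943, T(10)=1161, T(11)=7668, T(12)=-11151, T(13)=-11853, T(14)=45306, T(15)=-9747; answer -9747
Stage 4: Y3 = -9747; c = 87089; 87089 = 73 * 1193; sigma = (1 + 73) * (1 + 1193) = 74 * 1194 = 88356; answer 88356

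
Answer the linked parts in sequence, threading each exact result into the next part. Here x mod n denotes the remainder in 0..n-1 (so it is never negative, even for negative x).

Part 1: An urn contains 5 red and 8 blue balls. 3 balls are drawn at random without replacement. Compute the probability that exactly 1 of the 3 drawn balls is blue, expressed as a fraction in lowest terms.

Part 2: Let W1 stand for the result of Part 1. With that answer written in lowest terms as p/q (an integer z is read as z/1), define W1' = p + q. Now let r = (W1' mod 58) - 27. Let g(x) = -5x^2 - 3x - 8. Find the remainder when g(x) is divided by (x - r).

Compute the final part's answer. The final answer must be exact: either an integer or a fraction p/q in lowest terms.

-1574

Part 1: total draws C(13,3) = 286; favorable C(8,1)*C(5,2) = 80; P = 40/143; answer 40/143
Part 2: W1 = 40/143; threaded value p + q = 183; r = -18; remainder = value at the root: -5*(-18)^2 - 3*(-18)^1 - 8 = (-1620) + (54) + (-8) = -1574; answer -1574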